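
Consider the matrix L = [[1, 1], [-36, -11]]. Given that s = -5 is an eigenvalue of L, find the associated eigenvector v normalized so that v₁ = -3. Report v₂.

L + 5I = [[6, 1], [-36, -6]].
Solving (L + 5I)v = 0 gives the eigenspace spanned by (-3, 18).
With v₁ = -3, v = (-3, 18), so v₂ = 18.

18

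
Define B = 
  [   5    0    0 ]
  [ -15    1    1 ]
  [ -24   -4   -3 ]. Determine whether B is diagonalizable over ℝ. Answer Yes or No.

No

Characteristic polynomial: p(s) = s^3 - 3s^2 - 9s - 5 = (s - 5)(s + 1)^2.
s = -1 has algebraic multiplicity 2; rank(B + 1I) = 2, so geometric multiplicity = 1.
Geometric multiplicity < algebraic multiplicity, so B is not diagonalizable.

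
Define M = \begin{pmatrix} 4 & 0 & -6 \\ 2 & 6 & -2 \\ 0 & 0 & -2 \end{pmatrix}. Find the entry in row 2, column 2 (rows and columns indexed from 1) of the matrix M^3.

Characteristic polynomial: s^3 - 8s^2 + 4s + 48 = (s - 6)(s - 4)(s + 2), so the eigenvalues are -2, 4, 6.
s=6: eigenvector (0, 1, 0).
s=4: eigenvector (1, -1, 0).
s=-2: eigenvector (1, 0, 1).
P = [[0, 1, 1], [1, -1, 0], [0, 0, 1]], D = diag(6, 4, -2), P⁻¹ = [[1, 1, -1], [1, 0, -1], [0, 0, 1]].
M³ = P·diag(216, 64, -8)·P⁻¹ = [[64, 0, -72], [152, 216, -152], [0, 0, -8]].
The requested entry is 216.

216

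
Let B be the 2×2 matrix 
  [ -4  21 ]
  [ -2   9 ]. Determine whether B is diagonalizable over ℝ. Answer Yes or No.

Yes

Characteristic polynomial: p(t) = t^2 - 5t + 6 = (t - 3)(t - 2).
All 2 eigenvalues are distinct, so B is diagonalizable.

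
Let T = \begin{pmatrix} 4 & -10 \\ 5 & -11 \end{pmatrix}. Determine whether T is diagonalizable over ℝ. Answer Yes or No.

Yes

Characteristic polynomial: p(s) = s^2 + 7s + 6 = (s + 1)(s + 6).
All 2 eigenvalues are distinct, so T is diagonalizable.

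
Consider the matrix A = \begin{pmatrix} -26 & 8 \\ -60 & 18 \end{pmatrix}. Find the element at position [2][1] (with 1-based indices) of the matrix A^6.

698880

Characteristic polynomial: λ^2 + 8λ + 12 = (λ + 2)(λ + 6), so the eigenvalues are -6, -2.
λ=-2: eigenvector (1, 3).
λ=-6: eigenvector (-2, -5).
P = [[1, -2], [3, -5]], D = diag(-2, -6), P⁻¹ = [[-5, 2], [-3, 1]].
A⁶ = P·diag(64, 46656)·P⁻¹ = [[279616, -93184], [698880, -232896]].
The requested entry is 698880.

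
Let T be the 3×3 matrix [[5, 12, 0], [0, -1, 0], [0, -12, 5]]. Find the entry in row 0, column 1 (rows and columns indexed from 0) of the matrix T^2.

48

Characteristic polynomial: r^3 - 9r^2 + 15r + 25 = (r - 5)^2(r + 1), so the eigenvalues are -1, 5, 5.
r=5: eigenvector (1, 0, -2).
r=-1: eigenvector (-2, 1, 2).
r=5: eigenvector (0, 0, 1).
P = [[1, -2, 0], [0, 1, 0], [-2, 2, 1]], D = diag(5, -1, 5), P⁻¹ = [[1, 2, 0], [0, 1, 0], [2, 2, 1]].
T² = P·diag(25, 1, 25)·P⁻¹ = [[25, 48, 0], [0, 1, 0], [0, -48, 25]].
The requested entry is 48.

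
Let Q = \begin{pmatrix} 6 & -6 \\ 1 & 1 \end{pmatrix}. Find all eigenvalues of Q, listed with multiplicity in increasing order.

3, 4

Characteristic polynomial: p(s) = s^2 - 7s + 12 = (s - 4)(s - 3).
Roots (with multiplicity): 3, 4.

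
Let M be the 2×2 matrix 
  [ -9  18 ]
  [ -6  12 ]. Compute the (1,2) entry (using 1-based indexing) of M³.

Characteristic polynomial: r^2 - 3r = r(r - 3), so the eigenvalues are 0, 3.
r=0: eigenvector (-2, -1).
r=3: eigenvector (-3, -2).
P = [[-2, -3], [-1, -2]], D = diag(0, 3), P⁻¹ = [[-2, 3], [1, -2]].
M³ = P·diag(0, 27)·P⁻¹ = [[-81, 162], [-54, 108]].
The requested entry is 162.

162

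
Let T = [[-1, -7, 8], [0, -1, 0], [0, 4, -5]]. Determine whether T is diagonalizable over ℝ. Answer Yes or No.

Characteristic polynomial: p(μ) = μ^3 + 7μ^2 + 11μ + 5 = (μ + 1)^2(μ + 5).
μ = -1 has algebraic multiplicity 2; rank(T + 1I) = 2, so geometric multiplicity = 1.
Geometric multiplicity < algebraic multiplicity, so T is not diagonalizable.

No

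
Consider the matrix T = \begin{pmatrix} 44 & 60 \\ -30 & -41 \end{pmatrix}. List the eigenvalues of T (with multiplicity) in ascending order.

-1, 4

Characteristic polynomial: p(λ) = λ^2 - 3λ - 4 = (λ - 4)(λ + 1).
Roots (with multiplicity): -1, 4.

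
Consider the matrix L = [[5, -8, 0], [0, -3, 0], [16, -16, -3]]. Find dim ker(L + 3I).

2

L + 3I = [[8, -8, 0], [0, 0, 0], [16, -16, 0]].
This matrix has rank 1, so its null space has dimension 3 − 1 = 2.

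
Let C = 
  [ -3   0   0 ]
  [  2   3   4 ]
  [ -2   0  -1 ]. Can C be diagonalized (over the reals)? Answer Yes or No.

Yes

Characteristic polynomial: p(s) = s^3 + s^2 - 9s - 9 = (s - 3)(s + 1)(s + 3).
All 3 eigenvalues are distinct, so C is diagonalizable.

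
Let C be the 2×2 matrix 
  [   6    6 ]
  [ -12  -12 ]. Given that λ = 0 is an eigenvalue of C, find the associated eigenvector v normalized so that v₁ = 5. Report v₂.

-5

C = [[6, 6], [-12, -12]].
Solving (C)v = 0 gives the eigenspace spanned by (5, -5).
With v₁ = 5, v = (5, -5), so v₂ = -5.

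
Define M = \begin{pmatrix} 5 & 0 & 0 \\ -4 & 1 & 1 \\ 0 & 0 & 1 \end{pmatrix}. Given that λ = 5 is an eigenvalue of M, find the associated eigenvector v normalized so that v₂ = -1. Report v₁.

M − 5I = [[0, 0, 0], [-4, -4, 1], [0, 0, -4]].
Solving (M − 5I)v = 0 gives the eigenspace spanned by (1, -1, 0).
With v₂ = -1, v = (1, -1, 0), so v₁ = 1.

1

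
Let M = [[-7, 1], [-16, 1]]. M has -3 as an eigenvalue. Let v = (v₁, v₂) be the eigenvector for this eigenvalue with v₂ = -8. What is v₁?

-2

M + 3I = [[-4, 1], [-16, 4]].
Solving (M + 3I)v = 0 gives the eigenspace spanned by (-2, -8).
With v₂ = -8, v = (-2, -8), so v₁ = -2.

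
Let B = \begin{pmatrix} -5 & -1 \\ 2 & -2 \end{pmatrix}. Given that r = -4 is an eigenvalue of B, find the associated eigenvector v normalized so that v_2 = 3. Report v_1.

B + 4I = [[-1, -1], [2, 2]].
Solving (B + 4I)v = 0 gives the eigenspace spanned by (-3, 3).
With v_2 = 3, v = (-3, 3), so v_1 = -3.

-3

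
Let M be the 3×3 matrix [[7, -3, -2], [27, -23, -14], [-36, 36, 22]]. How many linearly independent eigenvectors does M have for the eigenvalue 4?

1

M − 4I = [[3, -3, -2], [27, -27, -14], [-36, 36, 18]].
This matrix has rank 2, so its null space has dimension 3 − 2 = 1.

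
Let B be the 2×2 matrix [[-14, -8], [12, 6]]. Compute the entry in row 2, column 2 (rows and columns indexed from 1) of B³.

Characteristic polynomial: μ^2 + 8μ + 12 = (μ + 2)(μ + 6), so the eigenvalues are -6, -2.
μ=-6: eigenvector (-1, 1).
μ=-2: eigenvector (-2, 3).
P = [[-1, -2], [1, 3]], D = diag(-6, -2), P⁻¹ = [[-3, -2], [1, 1]].
B³ = P·diag(-216, -8)·P⁻¹ = [[-632, -416], [624, 408]].
The requested entry is 408.

408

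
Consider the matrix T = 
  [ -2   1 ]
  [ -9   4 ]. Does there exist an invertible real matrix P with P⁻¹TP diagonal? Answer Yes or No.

No

Characteristic polynomial: p(μ) = μ^2 - 2μ + 1 = (μ - 1)^2.
μ = 1 has algebraic multiplicity 2; rank(T − 1I) = 1, so geometric multiplicity = 1.
Geometric multiplicity < algebraic multiplicity, so T is not diagonalizable.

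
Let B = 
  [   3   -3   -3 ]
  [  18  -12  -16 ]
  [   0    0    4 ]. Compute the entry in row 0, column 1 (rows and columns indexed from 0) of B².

27

Characteristic polynomial: t^3 + 5t^2 - 18t - 72 = (t - 4)(t + 3)(t + 6), so the eigenvalues are -6, -3, 4.
t=-6: eigenvector (1, 3, 0).
t=4: eigenvector (0, 1, -1).
t=-3: eigenvector (1, 2, 0).
P = [[1, 0, 1], [3, 1, 2], [0, -1, 0]], D = diag(-6, 4, -3), P⁻¹ = [[-2, 1, 1], [0, 0, -1], [3, -1, -1]].
B² = P·diag(36, 16, 9)·P⁻¹ = [[-45, 27, 27], [-162, 90, 74], [0, 0, 16]].
The requested entry is 27.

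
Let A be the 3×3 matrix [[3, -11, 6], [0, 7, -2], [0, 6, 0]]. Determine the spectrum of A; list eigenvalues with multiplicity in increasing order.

3, 3, 4

Characteristic polynomial: p(t) = t^3 - 10t^2 + 33t - 36 = (t - 4)(t - 3)^2.
Roots (with multiplicity): 3, 3, 4.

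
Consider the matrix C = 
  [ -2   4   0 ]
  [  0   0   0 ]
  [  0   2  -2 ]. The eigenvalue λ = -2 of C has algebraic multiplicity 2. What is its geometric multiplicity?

C + 2I = [[0, 4, 0], [0, 2, 0], [0, 2, 0]].
This matrix has rank 1, so its null space has dimension 3 − 1 = 2.

2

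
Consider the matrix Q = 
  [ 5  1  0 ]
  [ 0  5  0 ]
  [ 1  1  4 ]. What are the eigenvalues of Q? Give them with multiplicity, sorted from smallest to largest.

Characteristic polynomial: p(λ) = λ^3 - 14λ^2 + 65λ - 100 = (λ - 5)^2(λ - 4).
Roots (with multiplicity): 4, 5, 5.

4, 5, 5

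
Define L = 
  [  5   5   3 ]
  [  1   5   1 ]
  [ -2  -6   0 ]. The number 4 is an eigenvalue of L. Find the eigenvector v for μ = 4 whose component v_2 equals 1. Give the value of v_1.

1

L − 4I = [[1, 5, 3], [1, 1, 1], [-2, -6, -4]].
Solving (L − 4I)v = 0 gives the eigenspace spanned by (1, 1, -2).
With v_2 = 1, v = (1, 1, -2), so v_1 = 1.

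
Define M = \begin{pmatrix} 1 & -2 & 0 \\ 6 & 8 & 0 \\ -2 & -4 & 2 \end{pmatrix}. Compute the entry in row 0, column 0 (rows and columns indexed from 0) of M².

Characteristic polynomial: λ^3 - 11λ^2 + 38λ - 40 = (λ - 5)(λ - 4)(λ - 2), so the eigenvalues are 2, 4, 5.
λ=5: eigenvector (1, -2, 2).
λ=4: eigenvector (2, -3, 4).
λ=2: eigenvector (0, 0, 1).
P = [[1, 2, 0], [-2, -3, 0], [2, 4, 1]], D = diag(5, 4, 2), P⁻¹ = [[-3, -2, 0], [2, 1, 0], [-2, 0, 1]].
M² = P·diag(25, 16, 4)·P⁻¹ = [[-11, -18, 0], [54, 52, 0], [-30, -36, 4]].
The requested entry is -11.

-11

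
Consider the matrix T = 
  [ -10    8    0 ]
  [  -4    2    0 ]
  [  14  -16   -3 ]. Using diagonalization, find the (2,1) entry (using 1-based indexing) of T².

Characteristic polynomial: λ^3 + 11λ^2 + 36λ + 36 = (λ + 2)(λ + 3)(λ + 6), so the eigenvalues are -6, -3, -2.
λ=-3: eigenvector (0, 0, 1).
λ=-6: eigenvector (-2, -1, 4).
λ=-2: eigenvector (1, 1, -2).
P = [[0, -2, 1], [0, -1, 1], [1, 4, -2]], D = diag(-3, -6, -2), P⁻¹ = [[2, 0, 1], [-1, 1, 0], [-1, 2, 0]].
T² = P·diag(9, 36, 4)·P⁻¹ = [[68, -64, 0], [32, -28, 0], [-118, 128, 9]].
The requested entry is 32.

32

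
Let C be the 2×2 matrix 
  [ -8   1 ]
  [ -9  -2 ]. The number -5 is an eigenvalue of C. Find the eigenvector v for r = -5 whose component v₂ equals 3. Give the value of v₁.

1

C + 5I = [[-3, 1], [-9, 3]].
Solving (C + 5I)v = 0 gives the eigenspace spanned by (1, 3).
With v₂ = 3, v = (1, 3), so v₁ = 1.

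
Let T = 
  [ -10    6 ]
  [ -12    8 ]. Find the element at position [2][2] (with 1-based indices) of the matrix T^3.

80

Characteristic polynomial: s^2 + 2s - 8 = (s - 2)(s + 4), so the eigenvalues are -4, 2.
s=-4: eigenvector (-1, -1).
s=2: eigenvector (1, 2).
P = [[-1, 1], [-1, 2]], D = diag(-4, 2), P⁻¹ = [[-2, 1], [-1, 1]].
T³ = P·diag(-64, 8)·P⁻¹ = [[-136, 72], [-144, 80]].
The requested entry is 80.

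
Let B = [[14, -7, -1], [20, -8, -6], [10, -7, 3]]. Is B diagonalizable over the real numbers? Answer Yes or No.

Characteristic polynomial: p(λ) = λ^3 - 9λ^2 + 14λ + 24 = (λ - 6)(λ - 4)(λ + 1).
All 3 eigenvalues are distinct, so B is diagonalizable.

Yes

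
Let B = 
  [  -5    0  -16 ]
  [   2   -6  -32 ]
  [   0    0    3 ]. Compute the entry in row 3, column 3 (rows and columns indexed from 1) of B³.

27

Characteristic polynomial: μ^3 + 8μ^2 - 3μ - 90 = (μ - 3)(μ + 5)(μ + 6), so the eigenvalues are -6, -5, 3.
μ=3: eigenvector (-2, -4, 1).
μ=-6: eigenvector (0, 1, 0).
μ=-5: eigenvector (1, 2, 0).
P = [[-2, 0, 1], [-4, 1, 2], [1, 0, 0]], D = diag(3, -6, -5), P⁻¹ = [[0, 0, 1], [-2, 1, 0], [1, 0, 2]].
B³ = P·diag(27, -216, -125)·P⁻¹ = [[-125, 0, -304], [182, -216, -608], [0, 0, 27]].
The requested entry is 27.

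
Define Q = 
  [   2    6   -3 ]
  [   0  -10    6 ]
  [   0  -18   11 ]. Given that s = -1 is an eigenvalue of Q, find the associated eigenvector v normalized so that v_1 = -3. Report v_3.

9

Q + 1I = [[3, 6, -3], [0, -9, 6], [0, -18, 12]].
Solving (Q + 1I)v = 0 gives the eigenspace spanned by (-3, 6, 9).
With v_1 = -3, v = (-3, 6, 9), so v_3 = 9.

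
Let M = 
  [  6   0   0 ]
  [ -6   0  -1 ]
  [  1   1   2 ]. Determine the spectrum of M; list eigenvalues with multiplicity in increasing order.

1, 1, 6

Characteristic polynomial: p(μ) = μ^3 - 8μ^2 + 13μ - 6 = (μ - 6)(μ - 1)^2.
Roots (with multiplicity): 1, 1, 6.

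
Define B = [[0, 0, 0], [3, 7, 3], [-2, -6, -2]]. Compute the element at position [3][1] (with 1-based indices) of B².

-14

Characteristic polynomial: s^3 - 5s^2 + 4s = s(s - 4)(s - 1), so the eigenvalues are 0, 1, 4.
s=0: eigenvector (1, 0, -1).
s=1: eigenvector (0, -1, 2).
s=4: eigenvector (0, -1, 1).
P = [[1, 0, 0], [0, -1, -1], [-1, 2, 1]], D = diag(0, 1, 4), P⁻¹ = [[1, 0, 0], [1, 1, 1], [-1, -2, -1]].
B² = P·diag(0, 1, 16)·P⁻¹ = [[0, 0, 0], [15, 31, 15], [-14, -30, -14]].
The requested entry is -14.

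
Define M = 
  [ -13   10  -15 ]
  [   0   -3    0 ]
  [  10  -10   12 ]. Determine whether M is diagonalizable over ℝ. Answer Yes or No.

Yes

Characteristic polynomial: p(λ) = λ^3 + 4λ^2 - 3λ - 18 = (λ - 2)(λ + 3)^2.
λ = -3 has algebraic multiplicity 2; rank(M + 3I) = 1, so geometric multiplicity = 2.
Every eigenvalue has geometric = algebraic multiplicity, so M is diagonalizable.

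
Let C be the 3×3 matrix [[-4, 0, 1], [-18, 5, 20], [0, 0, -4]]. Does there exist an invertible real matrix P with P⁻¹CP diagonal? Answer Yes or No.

No

Characteristic polynomial: p(s) = s^3 + 3s^2 - 24s - 80 = (s - 5)(s + 4)^2.
s = -4 has algebraic multiplicity 2; rank(C + 4I) = 2, so geometric multiplicity = 1.
Geometric multiplicity < algebraic multiplicity, so C is not diagonalizable.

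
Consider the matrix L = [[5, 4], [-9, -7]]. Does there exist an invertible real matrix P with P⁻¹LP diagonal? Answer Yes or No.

No

Characteristic polynomial: p(t) = t^2 + 2t + 1 = (t + 1)^2.
t = -1 has algebraic multiplicity 2; rank(L + 1I) = 1, so geometric multiplicity = 1.
Geometric multiplicity < algebraic multiplicity, so L is not diagonalizable.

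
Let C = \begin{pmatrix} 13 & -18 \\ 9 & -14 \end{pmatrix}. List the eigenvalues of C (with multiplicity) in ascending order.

Characteristic polynomial: p(μ) = μ^2 + μ - 20 = (μ - 4)(μ + 5).
Roots (with multiplicity): -5, 4.

-5, 4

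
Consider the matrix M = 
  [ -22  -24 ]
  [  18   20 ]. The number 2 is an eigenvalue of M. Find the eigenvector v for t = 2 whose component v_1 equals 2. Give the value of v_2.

M − 2I = [[-24, -24], [18, 18]].
Solving (M − 2I)v = 0 gives the eigenspace spanned by (2, -2).
With v_1 = 2, v = (2, -2), so v_2 = -2.

-2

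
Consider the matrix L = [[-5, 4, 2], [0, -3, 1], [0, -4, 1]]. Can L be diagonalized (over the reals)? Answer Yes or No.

Characteristic polynomial: p(μ) = μ^3 + 7μ^2 + 11μ + 5 = (μ + 1)^2(μ + 5).
μ = -1 has algebraic multiplicity 2; rank(L + 1I) = 2, so geometric multiplicity = 1.
Geometric multiplicity < algebraic multiplicity, so L is not diagonalizable.

No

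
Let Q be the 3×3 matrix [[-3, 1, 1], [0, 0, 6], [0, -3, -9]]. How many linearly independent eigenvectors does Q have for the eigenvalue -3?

1

Q + 3I = [[0, 1, 1], [0, 3, 6], [0, -3, -6]].
This matrix has rank 2, so its null space has dimension 3 − 2 = 1.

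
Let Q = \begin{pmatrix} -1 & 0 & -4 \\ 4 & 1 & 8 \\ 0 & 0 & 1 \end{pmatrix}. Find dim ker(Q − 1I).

Q − 1I = [[-2, 0, -4], [4, 0, 8], [0, 0, 0]].
This matrix has rank 1, so its null space has dimension 3 − 1 = 2.

2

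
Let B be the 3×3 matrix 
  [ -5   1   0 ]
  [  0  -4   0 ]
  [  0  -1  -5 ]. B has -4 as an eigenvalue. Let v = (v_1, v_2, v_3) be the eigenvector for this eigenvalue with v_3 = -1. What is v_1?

B + 4I = [[-1, 1, 0], [0, 0, 0], [0, -1, -1]].
Solving (B + 4I)v = 0 gives the eigenspace spanned by (1, 1, -1).
With v_3 = -1, v = (1, 1, -1), so v_1 = 1.

1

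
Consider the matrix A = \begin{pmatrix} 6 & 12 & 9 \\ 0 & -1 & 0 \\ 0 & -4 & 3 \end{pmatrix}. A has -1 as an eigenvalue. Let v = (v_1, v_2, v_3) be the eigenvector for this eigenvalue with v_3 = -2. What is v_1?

A + 1I = [[7, 12, 9], [0, 0, 0], [0, -4, 4]].
Solving (A + 1I)v = 0 gives the eigenspace spanned by (6, -2, -2).
With v_3 = -2, v = (6, -2, -2), so v_1 = 6.

6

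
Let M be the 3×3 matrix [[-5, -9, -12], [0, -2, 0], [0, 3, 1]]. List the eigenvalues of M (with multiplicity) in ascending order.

-5, -2, 1

Characteristic polynomial: p(r) = r^3 + 6r^2 + 3r - 10 = (r - 1)(r + 2)(r + 5).
Roots (with multiplicity): -5, -2, 1.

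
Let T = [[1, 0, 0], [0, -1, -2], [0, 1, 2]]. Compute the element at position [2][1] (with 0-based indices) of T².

Characteristic polynomial: λ^3 - 2λ^2 + λ = λ(λ - 1)^2, so the eigenvalues are 0, 1, 1.
λ=1: eigenvector (1, 0, 0).
λ=0: eigenvector (0, -2, 1).
λ=1: eigenvector (0, -1, 1).
P = [[1, 0, 0], [0, -2, -1], [0, 1, 1]], D = diag(1, 0, 1), P⁻¹ = [[1, 0, 0], [0, -1, -1], [0, 1, 2]].
T² = P·diag(1, 0, 1)·P⁻¹ = [[1, 0, 0], [0, -1, -2], [0, 1, 2]].
The requested entry is 1.

1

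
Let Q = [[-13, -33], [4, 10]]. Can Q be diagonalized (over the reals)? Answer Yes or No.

Yes

Characteristic polynomial: p(s) = s^2 + 3s + 2 = (s + 1)(s + 2).
All 2 eigenvalues are distinct, so Q is diagonalizable.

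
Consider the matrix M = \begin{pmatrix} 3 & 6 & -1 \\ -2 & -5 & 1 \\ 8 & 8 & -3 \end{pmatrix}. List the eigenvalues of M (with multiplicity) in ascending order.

Characteristic polynomial: p(s) = s^3 + 5s^2 + 3s - 9 = (s - 1)(s + 3)^2.
Roots (with multiplicity): -3, -3, 1.

-3, -3, 1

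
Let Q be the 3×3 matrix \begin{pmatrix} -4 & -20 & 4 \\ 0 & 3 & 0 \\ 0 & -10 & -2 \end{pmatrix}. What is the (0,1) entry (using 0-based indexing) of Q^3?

Characteristic polynomial: s^3 + 3s^2 - 10s - 24 = (s - 3)(s + 2)(s + 4), so the eigenvalues are -4, -2, 3.
s=-4: eigenvector (1, 0, 0).
s=3: eigenvector (-4, 1, -2).
s=-2: eigenvector (2, 0, 1).
P = [[1, -4, 2], [0, 1, 0], [0, -2, 1]], D = diag(-4, 3, -2), P⁻¹ = [[1, 0, -2], [0, 1, 0], [0, 2, 1]].
Q³ = P·diag(-64, 27, -8)·P⁻¹ = [[-64, -140, 112], [0, 27, 0], [0, -70, -8]].
The requested entry is -140.

-140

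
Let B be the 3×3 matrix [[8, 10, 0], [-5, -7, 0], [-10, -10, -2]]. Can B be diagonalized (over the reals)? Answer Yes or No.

Characteristic polynomial: p(μ) = μ^3 + μ^2 - 8μ - 12 = (μ - 3)(μ + 2)^2.
μ = -2 has algebraic multiplicity 2; rank(B + 2I) = 1, so geometric multiplicity = 2.
Every eigenvalue has geometric = algebraic multiplicity, so B is diagonalizable.

Yes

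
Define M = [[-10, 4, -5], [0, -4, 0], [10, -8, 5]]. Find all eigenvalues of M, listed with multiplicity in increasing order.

Characteristic polynomial: p(r) = r^3 + 9r^2 + 20r = r(r + 4)(r + 5).
Roots (with multiplicity): -5, -4, 0.

-5, -4, 0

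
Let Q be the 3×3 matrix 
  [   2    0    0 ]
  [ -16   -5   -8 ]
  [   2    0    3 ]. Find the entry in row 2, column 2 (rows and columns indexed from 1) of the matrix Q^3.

Characteristic polynomial: s^3 - 19s + 30 = (s - 3)(s - 2)(s + 5), so the eigenvalues are -5, 2, 3.
s=2: eigenvector (1, 0, -2).
s=3: eigenvector (0, -1, 1).
s=-5: eigenvector (0, 1, 0).
P = [[1, 0, 0], [0, -1, 1], [-2, 1, 0]], D = diag(2, 3, -5), P⁻¹ = [[1, 0, 0], [2, 0, 1], [2, 1, 1]].
Q³ = P·diag(8, 27, -125)·P⁻¹ = [[8, 0, 0], [-304, -125, -152], [38, 0, 27]].
The requested entry is -125.

-125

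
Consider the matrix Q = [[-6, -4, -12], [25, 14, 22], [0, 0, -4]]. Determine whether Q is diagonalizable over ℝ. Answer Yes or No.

Characteristic polynomial: p(λ) = λ^3 - 4λ^2 - 16λ + 64 = (λ - 4)^2(λ + 4).
λ = 4 has algebraic multiplicity 2; rank(Q − 4I) = 2, so geometric multiplicity = 1.
Geometric multiplicity < algebraic multiplicity, so Q is not diagonalizable.

No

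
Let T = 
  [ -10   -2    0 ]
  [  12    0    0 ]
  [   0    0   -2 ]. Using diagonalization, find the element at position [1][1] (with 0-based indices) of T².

Characteristic polynomial: s^3 + 12s^2 + 44s + 48 = (s + 2)(s + 4)(s + 6), so the eigenvalues are -6, -4, -2.
s=-2: eigenvector (0, 0, 1).
s=-4: eigenvector (-1, 3, 0).
s=-6: eigenvector (1, -2, 0).
P = [[0, -1, 1], [0, 3, -2], [1, 0, 0]], D = diag(-2, -4, -6), P⁻¹ = [[0, 0, 1], [2, 1, 0], [3, 1, 0]].
T² = P·diag(4, 16, 36)·P⁻¹ = [[76, 20, 0], [-120, -24, 0], [0, 0, 4]].
The requested entry is -24.

-24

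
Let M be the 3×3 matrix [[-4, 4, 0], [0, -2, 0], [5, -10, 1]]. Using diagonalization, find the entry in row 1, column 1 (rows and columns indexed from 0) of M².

Characteristic polynomial: r^3 + 5r^2 + 2r - 8 = (r - 1)(r + 2)(r + 4), so the eigenvalues are -4, -2, 1.
r=-4: eigenvector (1, 0, -1).
r=-2: eigenvector (2, 1, 0).
r=1: eigenvector (0, 0, 1).
P = [[1, 2, 0], [0, 1, 0], [-1, 0, 1]], D = diag(-4, -2, 1), P⁻¹ = [[1, -2, 0], [0, 1, 0], [1, -2, 1]].
M² = P·diag(16, 4, 1)·P⁻¹ = [[16, -24, 0], [0, 4, 0], [-15, 30, 1]].
The requested entry is 4.

4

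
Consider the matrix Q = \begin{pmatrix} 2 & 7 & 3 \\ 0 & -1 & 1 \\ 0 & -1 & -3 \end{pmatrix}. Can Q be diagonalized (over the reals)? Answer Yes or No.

No

Characteristic polynomial: p(t) = t^3 + 2t^2 - 4t - 8 = (t - 2)(t + 2)^2.
t = -2 has algebraic multiplicity 2; rank(Q + 2I) = 2, so geometric multiplicity = 1.
Geometric multiplicity < algebraic multiplicity, so Q is not diagonalizable.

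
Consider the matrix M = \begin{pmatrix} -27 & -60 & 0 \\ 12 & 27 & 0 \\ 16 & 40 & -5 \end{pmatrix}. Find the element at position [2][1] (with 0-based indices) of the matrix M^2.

Characteristic polynomial: t^3 + 5t^2 - 9t - 45 = (t - 3)(t + 3)(t + 5), so the eigenvalues are -5, -3, 3.
t=-3: eigenvector (5, -2, 0).
t=3: eigenvector (-2, 1, 1).
t=-5: eigenvector (0, 0, 1).
P = [[5, -2, 0], [-2, 1, 0], [0, 1, 1]], D = diag(-3, 3, -5), P⁻¹ = [[1, 2, 0], [2, 5, 0], [-2, -5, 1]].
M² = P·diag(9, 9, 25)·P⁻¹ = [[9, 0, 0], [0, 9, 0], [-32, -80, 25]].
The requested entry is -80.

-80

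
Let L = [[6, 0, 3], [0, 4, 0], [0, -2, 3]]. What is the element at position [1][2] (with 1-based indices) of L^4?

Characteristic polynomial: r^3 - 13r^2 + 54r - 72 = (r - 6)(r - 4)(r - 3), so the eigenvalues are 3, 4, 6.
r=4: eigenvector (3, 1, -2).
r=6: eigenvector (1, 0, 0).
r=3: eigenvector (-1, 0, 1).
P = [[3, 1, -1], [1, 0, 0], [-2, 0, 1]], D = diag(4, 6, 3), P⁻¹ = [[0, 1, 0], [1, -1, 1], [0, 2, 1]].
L⁴ = P·diag(256, 1296, 81)·P⁻¹ = [[1296, -690, 1215], [0, 256, 0], [0, -350, 81]].
The requested entry is -690.

-690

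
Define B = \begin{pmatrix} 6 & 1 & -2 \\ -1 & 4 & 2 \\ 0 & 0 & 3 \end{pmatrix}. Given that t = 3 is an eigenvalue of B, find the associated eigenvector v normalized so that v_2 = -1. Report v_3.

B − 3I = [[3, 1, -2], [-1, 1, 2], [0, 0, 0]].
Solving (B − 3I)v = 0 gives the eigenspace spanned by (1, -1, 1).
With v_2 = -1, v = (1, -1, 1), so v_3 = 1.

1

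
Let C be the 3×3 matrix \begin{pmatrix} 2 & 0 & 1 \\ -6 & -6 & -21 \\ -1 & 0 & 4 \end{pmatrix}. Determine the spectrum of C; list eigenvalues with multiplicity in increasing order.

-6, 3, 3

Characteristic polynomial: p(λ) = λ^3 - 27λ + 54 = (λ - 3)^2(λ + 6).
Roots (with multiplicity): -6, 3, 3.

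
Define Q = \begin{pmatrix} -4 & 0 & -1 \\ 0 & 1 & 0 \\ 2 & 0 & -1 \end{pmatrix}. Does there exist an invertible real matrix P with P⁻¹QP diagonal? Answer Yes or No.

Yes

Characteristic polynomial: p(λ) = λ^3 + 4λ^2 + λ - 6 = (λ - 1)(λ + 2)(λ + 3).
All 3 eigenvalues are distinct, so Q is diagonalizable.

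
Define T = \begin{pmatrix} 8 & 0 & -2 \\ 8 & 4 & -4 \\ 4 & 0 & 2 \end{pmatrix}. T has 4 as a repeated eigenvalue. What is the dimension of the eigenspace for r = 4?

2

T − 4I = [[4, 0, -2], [8, 0, -4], [4, 0, -2]].
This matrix has rank 1, so its null space has dimension 3 − 1 = 2.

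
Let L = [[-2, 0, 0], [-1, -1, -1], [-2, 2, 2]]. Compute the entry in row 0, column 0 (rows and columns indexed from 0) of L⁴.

16

Characteristic polynomial: μ^3 + μ^2 - 2μ = μ(μ - 1)(μ + 2), so the eigenvalues are -2, 0, 1.
μ=-2: eigenvector (1, 1, 0).
μ=1: eigenvector (0, -1, 2).
μ=0: eigenvector (0, -1, 1).
P = [[1, 0, 0], [1, -1, -1], [0, 2, 1]], D = diag(-2, 1, 0), P⁻¹ = [[1, 0, 0], [-1, 1, 1], [2, -2, -1]].
L⁴ = P·diag(16, 1, 0)·P⁻¹ = [[16, 0, 0], [17, -1, -1], [-2, 2, 2]].
The requested entry is 16.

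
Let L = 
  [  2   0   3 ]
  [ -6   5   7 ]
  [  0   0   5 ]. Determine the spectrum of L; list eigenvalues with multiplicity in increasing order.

2, 5, 5

Characteristic polynomial: p(λ) = λ^3 - 12λ^2 + 45λ - 50 = (λ - 5)^2(λ - 2).
Roots (with multiplicity): 2, 5, 5.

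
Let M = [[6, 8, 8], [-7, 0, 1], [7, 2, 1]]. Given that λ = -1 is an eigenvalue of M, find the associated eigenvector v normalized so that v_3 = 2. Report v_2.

M + 1I = [[7, 8, 8], [-7, 1, 1], [7, 2, 2]].
Solving (M + 1I)v = 0 gives the eigenspace spanned by (0, -2, 2).
With v_3 = 2, v = (0, -2, 2), so v_2 = -2.

-2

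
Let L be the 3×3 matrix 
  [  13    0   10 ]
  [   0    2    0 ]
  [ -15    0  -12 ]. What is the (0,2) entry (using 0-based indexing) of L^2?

Characteristic polynomial: r^3 - 3r^2 - 4r + 12 = (r - 3)(r - 2)(r + 2), so the eigenvalues are -2, 2, 3.
r=2: eigenvector (0, 1, 0).
r=3: eigenvector (1, 0, -1).
r=-2: eigenvector (-2, 0, 3).
P = [[0, 1, -2], [1, 0, 0], [0, -1, 3]], D = diag(2, 3, -2), P⁻¹ = [[0, 1, 0], [3, 0, 2], [1, 0, 1]].
L² = P·diag(4, 9, 4)·P⁻¹ = [[19, 0, 10], [0, 4, 0], [-15, 0, -6]].
The requested entry is 10.

10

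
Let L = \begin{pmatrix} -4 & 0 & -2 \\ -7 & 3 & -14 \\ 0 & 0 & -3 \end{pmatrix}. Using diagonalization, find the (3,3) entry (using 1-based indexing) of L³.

-27

Characteristic polynomial: μ^3 + 4μ^2 - 9μ - 36 = (μ - 3)(μ + 3)(μ + 4), so the eigenvalues are -4, -3, 3.
μ=-3: eigenvector (-2, 0, 1).
μ=3: eigenvector (0, 1, 0).
μ=-4: eigenvector (1, 1, 0).
P = [[-2, 0, 1], [0, 1, 1], [1, 0, 0]], D = diag(-3, 3, -4), P⁻¹ = [[0, 0, 1], [-1, 1, -2], [1, 0, 2]].
L³ = P·diag(-27, 27, -64)·P⁻¹ = [[-64, 0, -74], [-91, 27, -182], [0, 0, -27]].
The requested entry is -27.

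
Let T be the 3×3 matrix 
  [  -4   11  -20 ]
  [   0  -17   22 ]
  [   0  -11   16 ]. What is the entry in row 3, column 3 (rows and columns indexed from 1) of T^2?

Characteristic polynomial: λ^3 + 5λ^2 - 26λ - 120 = (λ - 5)(λ + 4)(λ + 6), so the eigenvalues are -6, -4, 5.
λ=-4: eigenvector (1, 0, 0).
λ=5: eigenvector (-1, 1, 1).
λ=-6: eigenvector (1, -2, -1).
P = [[1, -1, 1], [0, 1, -2], [0, 1, -1]], D = diag(-4, 5, -6), P⁻¹ = [[1, 0, 1], [0, -1, 2], [0, -1, 1]].
T² = P·diag(16, 25, 36)·P⁻¹ = [[16, -11, 2], [0, 47, -22], [0, 11, 14]].
The requested entry is 14.

14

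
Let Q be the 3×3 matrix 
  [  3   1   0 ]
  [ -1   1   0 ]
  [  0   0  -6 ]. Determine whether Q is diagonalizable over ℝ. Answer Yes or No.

No

Characteristic polynomial: p(λ) = λ^3 + 2λ^2 - 20λ + 24 = (λ - 2)^2(λ + 6).
λ = 2 has algebraic multiplicity 2; rank(Q − 2I) = 2, so geometric multiplicity = 1.
Geometric multiplicity < algebraic multiplicity, so Q is not diagonalizable.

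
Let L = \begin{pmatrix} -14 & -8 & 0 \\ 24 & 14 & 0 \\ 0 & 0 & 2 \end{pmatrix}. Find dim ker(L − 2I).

L − 2I = [[-16, -8, 0], [24, 12, 0], [0, 0, 0]].
This matrix has rank 1, so its null space has dimension 3 − 1 = 2.

2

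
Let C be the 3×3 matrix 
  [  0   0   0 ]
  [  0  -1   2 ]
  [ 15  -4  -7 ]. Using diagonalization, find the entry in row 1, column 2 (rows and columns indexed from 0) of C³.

98

Characteristic polynomial: s^3 + 8s^2 + 15s = s(s + 3)(s + 5), so the eigenvalues are -5, -3, 0.
s=0: eigenvector (1, 2, 1).
s=-5: eigenvector (0, -1, 2).
s=-3: eigenvector (0, -1, 1).
P = [[1, 0, 0], [2, -1, -1], [1, 2, 1]], D = diag(0, -5, -3), P⁻¹ = [[1, 0, 0], [-3, 1, 1], [5, -2, -1]].
C³ = P·diag(0, -125, -27)·P⁻¹ = [[0, 0, 0], [-240, 71, 98], [615, -196, -223]].
The requested entry is 98.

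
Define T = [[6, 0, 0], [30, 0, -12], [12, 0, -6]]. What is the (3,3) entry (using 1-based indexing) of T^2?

36

Characteristic polynomial: λ^3 - 36λ = λ(λ - 6)(λ + 6), so the eigenvalues are -6, 0, 6.
λ=6: eigenvector (1, 3, 1).
λ=0: eigenvector (0, 1, 0).
λ=-6: eigenvector (0, 2, 1).
P = [[1, 0, 0], [3, 1, 2], [1, 0, 1]], D = diag(6, 0, -6), P⁻¹ = [[1, 0, 0], [-1, 1, -2], [-1, 0, 1]].
T² = P·diag(36, 0, 36)·P⁻¹ = [[36, 0, 0], [36, 0, 72], [0, 0, 36]].
The requested entry is 36.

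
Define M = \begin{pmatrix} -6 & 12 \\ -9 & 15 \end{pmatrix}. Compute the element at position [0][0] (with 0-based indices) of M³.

Characteristic polynomial: λ^2 - 9λ + 18 = (λ - 6)(λ - 3), so the eigenvalues are 3, 6.
λ=3: eigenvector (4, 3).
λ=6: eigenvector (1, 1).
P = [[4, 1], [3, 1]], D = diag(3, 6), P⁻¹ = [[1, -1], [-3, 4]].
M³ = P·diag(27, 216)·P⁻¹ = [[-540, 756], [-567, 783]].
The requested entry is -540.

-540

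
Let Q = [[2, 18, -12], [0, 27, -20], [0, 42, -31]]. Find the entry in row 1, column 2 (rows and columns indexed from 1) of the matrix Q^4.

90

Characteristic polynomial: s^3 + 2s^2 - 5s - 6 = (s - 2)(s + 1)(s + 3), so the eigenvalues are -3, -1, 2.
s=2: eigenvector (1, 0, 0).
s=-3: eigenvector (0, 2, 3).
s=-1: eigenvector (-2, 5, 7).
P = [[1, 0, -2], [0, 2, 5], [0, 3, 7]], D = diag(2, -3, -1), P⁻¹ = [[1, 6, -4], [0, -7, 5], [0, 3, -2]].
Q⁴ = P·diag(16, 81, 1)·P⁻¹ = [[16, 90, -60], [0, -1119, 800], [0, -1680, 1201]].
The requested entry is 90.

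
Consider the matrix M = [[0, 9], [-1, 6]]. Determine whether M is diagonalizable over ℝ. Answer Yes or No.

No

Characteristic polynomial: p(r) = r^2 - 6r + 9 = (r - 3)^2.
r = 3 has algebraic multiplicity 2; rank(M − 3I) = 1, so geometric multiplicity = 1.
Geometric multiplicity < algebraic multiplicity, so M is not diagonalizable.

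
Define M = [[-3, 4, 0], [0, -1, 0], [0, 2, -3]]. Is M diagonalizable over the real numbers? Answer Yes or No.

Characteristic polynomial: p(r) = r^3 + 7r^2 + 15r + 9 = (r + 1)(r + 3)^2.
r = -3 has algebraic multiplicity 2; rank(M + 3I) = 1, so geometric multiplicity = 2.
Every eigenvalue has geometric = algebraic multiplicity, so M is diagonalizable.

Yes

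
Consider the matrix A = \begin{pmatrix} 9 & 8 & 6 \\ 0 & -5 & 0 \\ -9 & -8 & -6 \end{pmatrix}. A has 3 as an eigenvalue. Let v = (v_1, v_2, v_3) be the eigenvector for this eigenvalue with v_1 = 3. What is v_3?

A − 3I = [[6, 8, 6], [0, -8, 0], [-9, -8, -9]].
Solving (A − 3I)v = 0 gives the eigenspace spanned by (3, 0, -3).
With v_1 = 3, v = (3, 0, -3), so v_3 = -3.

-3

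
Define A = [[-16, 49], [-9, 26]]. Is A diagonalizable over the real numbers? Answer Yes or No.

No

Characteristic polynomial: p(t) = t^2 - 10t + 25 = (t - 5)^2.
t = 5 has algebraic multiplicity 2; rank(A − 5I) = 1, so geometric multiplicity = 1.
Geometric multiplicity < algebraic multiplicity, so A is not diagonalizable.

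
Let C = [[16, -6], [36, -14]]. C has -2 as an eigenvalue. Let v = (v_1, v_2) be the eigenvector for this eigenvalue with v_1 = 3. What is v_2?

9

C + 2I = [[18, -6], [36, -12]].
Solving (C + 2I)v = 0 gives the eigenspace spanned by (3, 9).
With v_1 = 3, v = (3, 9), so v_2 = 9.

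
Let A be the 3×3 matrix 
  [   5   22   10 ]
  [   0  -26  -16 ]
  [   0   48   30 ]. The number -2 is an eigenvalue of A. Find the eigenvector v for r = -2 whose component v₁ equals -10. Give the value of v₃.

A + 2I = [[7, 22, 10], [0, -24, -16], [0, 48, 32]].
Solving (A + 2I)v = 0 gives the eigenspace spanned by (-10, 10, -15).
With v₁ = -10, v = (-10, 10, -15), so v₃ = -15.

-15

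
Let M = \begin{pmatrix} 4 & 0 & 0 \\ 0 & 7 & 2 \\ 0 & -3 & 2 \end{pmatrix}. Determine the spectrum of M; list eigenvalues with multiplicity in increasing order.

Characteristic polynomial: p(r) = r^3 - 13r^2 + 56r - 80 = (r - 5)(r - 4)^2.
Roots (with multiplicity): 4, 4, 5.

4, 4, 5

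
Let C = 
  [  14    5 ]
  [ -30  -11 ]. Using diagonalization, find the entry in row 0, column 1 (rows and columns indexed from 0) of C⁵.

1025

Characteristic polynomial: s^2 - 3s - 4 = (s - 4)(s + 1), so the eigenvalues are -1, 4.
s=-1: eigenvector (1, -3).
s=4: eigenvector (1, -2).
P = [[1, 1], [-3, -2]], D = diag(-1, 4), P⁻¹ = [[-2, -1], [3, 1]].
C⁵ = P·diag(-1, 1024)·P⁻¹ = [[3074, 1025], [-6150, -2051]].
The requested entry is 1025.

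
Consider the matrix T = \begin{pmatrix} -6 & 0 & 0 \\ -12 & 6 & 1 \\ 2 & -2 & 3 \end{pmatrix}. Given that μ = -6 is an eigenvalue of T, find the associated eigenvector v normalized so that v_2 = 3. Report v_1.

3

T + 6I = [[0, 0, 0], [-12, 12, 1], [2, -2, 9]].
Solving (T + 6I)v = 0 gives the eigenspace spanned by (3, 3, 0).
With v_2 = 3, v = (3, 3, 0), so v_1 = 3.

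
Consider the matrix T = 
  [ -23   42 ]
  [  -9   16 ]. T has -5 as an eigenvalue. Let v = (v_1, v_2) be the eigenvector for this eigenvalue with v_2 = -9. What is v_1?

-21

T + 5I = [[-18, 42], [-9, 21]].
Solving (T + 5I)v = 0 gives the eigenspace spanned by (-21, -9).
With v_2 = -9, v = (-21, -9), so v_1 = -21.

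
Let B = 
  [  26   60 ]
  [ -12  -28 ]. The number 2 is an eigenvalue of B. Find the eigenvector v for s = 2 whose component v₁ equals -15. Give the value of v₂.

6

B − 2I = [[24, 60], [-12, -30]].
Solving (B − 2I)v = 0 gives the eigenspace spanned by (-15, 6).
With v₁ = -15, v = (-15, 6), so v₂ = 6.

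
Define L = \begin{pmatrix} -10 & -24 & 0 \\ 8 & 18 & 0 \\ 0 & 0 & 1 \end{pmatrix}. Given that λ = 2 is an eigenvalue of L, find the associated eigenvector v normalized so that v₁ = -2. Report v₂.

1

L − 2I = [[-12, -24, 0], [8, 16, 0], [0, 0, -1]].
Solving (L − 2I)v = 0 gives the eigenspace spanned by (-2, 1, 0).
With v₁ = -2, v = (-2, 1, 0), so v₂ = 1.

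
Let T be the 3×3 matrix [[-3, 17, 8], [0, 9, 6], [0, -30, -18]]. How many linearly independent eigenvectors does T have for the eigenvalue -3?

1

T + 3I = [[0, 17, 8], [0, 12, 6], [0, -30, -15]].
This matrix has rank 2, so its null space has dimension 3 − 2 = 1.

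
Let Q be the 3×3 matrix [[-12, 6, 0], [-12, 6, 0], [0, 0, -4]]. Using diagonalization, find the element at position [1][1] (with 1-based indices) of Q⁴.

Characteristic polynomial: μ^3 + 10μ^2 + 24μ = μ(μ + 4)(μ + 6), so the eigenvalues are -6, -4, 0.
μ=0: eigenvector (1, 2, 0).
μ=-6: eigenvector (-1, -1, 0).
μ=-4: eigenvector (0, 0, 1).
P = [[1, -1, 0], [2, -1, 0], [0, 0, 1]], D = diag(0, -6, -4), P⁻¹ = [[-1, 1, 0], [-2, 1, 0], [0, 0, 1]].
Q⁴ = P·diag(0, 1296, 256)·P⁻¹ = [[2592, -1296, 0], [2592, -1296, 0], [0, 0, 256]].
The requested entry is 2592.

2592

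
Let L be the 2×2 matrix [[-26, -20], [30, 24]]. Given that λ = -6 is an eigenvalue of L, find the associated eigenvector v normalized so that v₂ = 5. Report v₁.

-5

L + 6I = [[-20, -20], [30, 30]].
Solving (L + 6I)v = 0 gives the eigenspace spanned by (-5, 5).
With v₂ = 5, v = (-5, 5), so v₁ = -5.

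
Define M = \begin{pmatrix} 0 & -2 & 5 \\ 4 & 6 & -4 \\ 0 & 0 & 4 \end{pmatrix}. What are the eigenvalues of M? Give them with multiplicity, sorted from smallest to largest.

Characteristic polynomial: p(s) = s^3 - 10s^2 + 32s - 32 = (s - 4)^2(s - 2).
Roots (with multiplicity): 2, 4, 4.

2, 4, 4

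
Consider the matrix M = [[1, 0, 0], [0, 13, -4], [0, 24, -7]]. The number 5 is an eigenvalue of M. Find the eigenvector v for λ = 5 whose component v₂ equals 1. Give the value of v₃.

M − 5I = [[-4, 0, 0], [0, 8, -4], [0, 24, -12]].
Solving (M − 5I)v = 0 gives the eigenspace spanned by (0, 1, 2).
With v₂ = 1, v = (0, 1, 2), so v₃ = 2.

2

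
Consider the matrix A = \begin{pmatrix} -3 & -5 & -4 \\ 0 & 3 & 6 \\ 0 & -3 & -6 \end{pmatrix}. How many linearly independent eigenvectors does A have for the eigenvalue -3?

1

A + 3I = [[0, -5, -4], [0, 6, 6], [0, -3, -3]].
This matrix has rank 2, so its null space has dimension 3 − 2 = 1.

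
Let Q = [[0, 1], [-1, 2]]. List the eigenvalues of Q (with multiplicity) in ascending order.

Characteristic polynomial: p(t) = t^2 - 2t + 1 = (t - 1)^2.
Roots (with multiplicity): 1, 1.

1, 1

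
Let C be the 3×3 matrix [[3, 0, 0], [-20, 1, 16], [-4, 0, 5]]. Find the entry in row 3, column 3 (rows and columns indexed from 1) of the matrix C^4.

Characteristic polynomial: s^3 - 9s^2 + 23s - 15 = (s - 5)(s - 3)(s - 1), so the eigenvalues are 1, 3, 5.
s=3: eigenvector (1, 6, 2).
s=5: eigenvector (0, 4, 1).
s=1: eigenvector (0, 1, 0).
P = [[1, 0, 0], [6, 4, 1], [2, 1, 0]], D = diag(3, 5, 1), P⁻¹ = [[1, 0, 0], [-2, 0, 1], [2, 1, -4]].
C⁴ = P·diag(81, 625, 1)·P⁻¹ = [[81, 0, 0], [-4512, 1, 2496], [-1088, 0, 625]].
The requested entry is 625.

625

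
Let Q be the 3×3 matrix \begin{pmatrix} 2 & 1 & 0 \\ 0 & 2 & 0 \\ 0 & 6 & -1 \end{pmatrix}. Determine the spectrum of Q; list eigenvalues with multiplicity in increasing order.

Characteristic polynomial: p(t) = t^3 - 3t^2 + 4 = (t - 2)^2(t + 1).
Roots (with multiplicity): -1, 2, 2.

-1, 2, 2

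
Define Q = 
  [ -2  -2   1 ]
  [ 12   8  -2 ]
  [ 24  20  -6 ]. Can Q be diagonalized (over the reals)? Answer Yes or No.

Characteristic polynomial: p(s) = s^3 - 12s - 16 = (s - 4)(s + 2)^2.
s = -2 has algebraic multiplicity 2; rank(Q + 2I) = 2, so geometric multiplicity = 1.
Geometric multiplicity < algebraic multiplicity, so Q is not diagonalizable.

No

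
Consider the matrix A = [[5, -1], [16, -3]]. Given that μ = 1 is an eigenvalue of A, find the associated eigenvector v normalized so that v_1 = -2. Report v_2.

-8

A − 1I = [[4, -1], [16, -4]].
Solving (A − 1I)v = 0 gives the eigenspace spanned by (-2, -8).
With v_1 = -2, v = (-2, -8), so v_2 = -8.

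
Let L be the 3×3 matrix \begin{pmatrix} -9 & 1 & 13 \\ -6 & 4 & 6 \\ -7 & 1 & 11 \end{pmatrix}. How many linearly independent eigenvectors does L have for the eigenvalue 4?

L − 4I = [[-13, 1, 13], [-6, 0, 6], [-7, 1, 7]].
This matrix has rank 2, so its null space has dimension 3 − 2 = 1.

1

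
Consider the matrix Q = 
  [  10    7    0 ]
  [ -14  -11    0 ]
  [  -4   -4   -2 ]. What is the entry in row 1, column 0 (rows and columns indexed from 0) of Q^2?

14

Characteristic polynomial: λ^3 + 3λ^2 - 10λ - 24 = (λ - 3)(λ + 2)(λ + 4), so the eigenvalues are -4, -2, 3.
λ=-2: eigenvector (0, 0, 1).
λ=3: eigenvector (-1, 1, 0).
λ=-4: eigenvector (-1, 2, 2).
P = [[0, -1, -1], [0, 1, 2], [1, 0, 2]], D = diag(-2, 3, -4), P⁻¹ = [[-2, -2, 1], [-2, -1, 0], [1, 1, 0]].
Q² = P·diag(4, 9, 16)·P⁻¹ = [[2, -7, 0], [14, 23, 0], [24, 24, 4]].
The requested entry is 14.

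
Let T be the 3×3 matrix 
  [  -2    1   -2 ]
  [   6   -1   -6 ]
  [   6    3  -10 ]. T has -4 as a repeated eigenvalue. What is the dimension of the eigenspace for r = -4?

2

T + 4I = [[2, 1, -2], [6, 3, -6], [6, 3, -6]].
This matrix has rank 1, so its null space has dimension 3 − 1 = 2.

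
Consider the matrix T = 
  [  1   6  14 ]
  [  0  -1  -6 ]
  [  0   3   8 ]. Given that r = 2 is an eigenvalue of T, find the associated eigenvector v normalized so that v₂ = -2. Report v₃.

1

T − 2I = [[-1, 6, 14], [0, -3, -6], [0, 3, 6]].
Solving (T − 2I)v = 0 gives the eigenspace spanned by (2, -2, 1).
With v₂ = -2, v = (2, -2, 1), so v₃ = 1.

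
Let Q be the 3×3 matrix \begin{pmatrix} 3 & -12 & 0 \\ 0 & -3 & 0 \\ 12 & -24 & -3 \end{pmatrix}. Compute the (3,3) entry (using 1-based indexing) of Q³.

Characteristic polynomial: r^3 + 3r^2 - 9r - 27 = (r - 3)(r + 3)^2, so the eigenvalues are -3, -3, 3.
r=3: eigenvector (1, 0, 2).
r=-3: eigenvector (2, 1, 0).
r=-3: eigenvector (-4, -2, 1).
P = [[1, 2, -4], [0, 1, -2], [2, 0, 1]], D = diag(3, -3, -3), P⁻¹ = [[1, -2, 0], [-4, 9, 2], [-2, 4, 1]].
Q³ = P·diag(27, -27, -27)·P⁻¹ = [[27, -108, 0], [0, -27, 0], [108, -216, -27]].
The requested entry is -27.

-27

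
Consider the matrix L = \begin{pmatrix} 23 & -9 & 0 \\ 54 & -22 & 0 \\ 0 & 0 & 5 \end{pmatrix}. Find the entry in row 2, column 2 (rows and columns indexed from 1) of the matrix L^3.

-442

Characteristic polynomial: t^3 - 6t^2 - 15t + 100 = (t - 5)^2(t + 4), so the eigenvalues are -4, 5, 5.
t=5: eigenvector (0, 0, 1).
t=-4: eigenvector (1, 3, 0).
t=5: eigenvector (1, 2, 0).
P = [[0, 1, 1], [0, 3, 2], [1, 0, 0]], D = diag(5, -4, 5), P⁻¹ = [[0, 0, 1], [-2, 1, 0], [3, -1, 0]].
L³ = P·diag(125, -64, 125)·P⁻¹ = [[503, -189, 0], [1134, -442, 0], [0, 0, 125]].
The requested entry is -442.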